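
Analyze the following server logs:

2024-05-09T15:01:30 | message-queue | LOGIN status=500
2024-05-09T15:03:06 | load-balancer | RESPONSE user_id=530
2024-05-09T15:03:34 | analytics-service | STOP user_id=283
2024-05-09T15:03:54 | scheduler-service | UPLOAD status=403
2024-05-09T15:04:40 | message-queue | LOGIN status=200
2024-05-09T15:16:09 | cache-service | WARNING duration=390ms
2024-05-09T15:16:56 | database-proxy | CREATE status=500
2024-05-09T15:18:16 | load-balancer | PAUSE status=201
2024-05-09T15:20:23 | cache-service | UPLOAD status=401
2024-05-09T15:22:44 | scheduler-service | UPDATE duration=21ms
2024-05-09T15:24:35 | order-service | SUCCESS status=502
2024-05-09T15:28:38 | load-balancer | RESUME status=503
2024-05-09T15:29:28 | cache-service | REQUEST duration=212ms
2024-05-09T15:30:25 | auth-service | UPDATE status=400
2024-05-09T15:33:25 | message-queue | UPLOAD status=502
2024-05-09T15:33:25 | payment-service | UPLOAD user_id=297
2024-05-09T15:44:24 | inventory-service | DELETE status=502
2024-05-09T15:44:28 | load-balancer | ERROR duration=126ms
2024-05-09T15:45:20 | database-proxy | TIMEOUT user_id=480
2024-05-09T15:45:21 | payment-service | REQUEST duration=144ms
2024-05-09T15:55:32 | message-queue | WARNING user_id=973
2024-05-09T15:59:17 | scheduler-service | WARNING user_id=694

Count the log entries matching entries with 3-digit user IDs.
6

To find matching entries:

1. Pattern to match: entries with 3-digit user IDs
2. Scan each log entry for the pattern
3. Count matches: 6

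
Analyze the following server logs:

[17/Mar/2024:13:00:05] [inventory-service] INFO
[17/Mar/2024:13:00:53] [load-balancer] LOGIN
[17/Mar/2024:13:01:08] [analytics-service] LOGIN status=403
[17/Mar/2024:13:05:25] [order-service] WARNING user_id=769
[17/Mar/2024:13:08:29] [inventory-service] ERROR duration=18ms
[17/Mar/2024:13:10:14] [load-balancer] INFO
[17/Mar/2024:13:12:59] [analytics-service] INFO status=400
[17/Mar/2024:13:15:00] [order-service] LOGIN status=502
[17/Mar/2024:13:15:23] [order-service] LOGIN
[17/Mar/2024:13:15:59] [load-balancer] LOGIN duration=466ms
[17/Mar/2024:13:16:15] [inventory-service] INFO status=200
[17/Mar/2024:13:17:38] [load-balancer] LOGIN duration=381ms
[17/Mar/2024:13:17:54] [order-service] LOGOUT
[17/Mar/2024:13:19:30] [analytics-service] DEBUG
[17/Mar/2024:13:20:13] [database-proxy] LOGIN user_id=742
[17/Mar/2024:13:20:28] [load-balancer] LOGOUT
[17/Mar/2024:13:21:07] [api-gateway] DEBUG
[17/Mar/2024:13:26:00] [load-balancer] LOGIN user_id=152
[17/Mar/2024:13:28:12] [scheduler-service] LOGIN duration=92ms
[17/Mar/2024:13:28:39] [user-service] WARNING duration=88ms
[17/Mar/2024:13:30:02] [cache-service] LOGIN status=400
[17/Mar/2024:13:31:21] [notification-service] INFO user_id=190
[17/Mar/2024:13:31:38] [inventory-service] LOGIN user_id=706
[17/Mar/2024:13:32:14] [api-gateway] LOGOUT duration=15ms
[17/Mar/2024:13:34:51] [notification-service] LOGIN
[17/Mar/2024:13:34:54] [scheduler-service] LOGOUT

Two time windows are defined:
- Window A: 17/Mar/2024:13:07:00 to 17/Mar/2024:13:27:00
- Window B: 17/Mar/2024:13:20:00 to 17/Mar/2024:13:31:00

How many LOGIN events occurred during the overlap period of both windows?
2

To find overlap events:

1. Window A: 17/Mar/2024:13:07:00 to 17/Mar/2024:13:27:00
2. Window B: 17/Mar/2024:13:20:00 to 17/Mar/2024:13:31:00
3. Overlap period: 17/Mar/2024:13:20:00 to 17/Mar/2024:13:27:00
4. Count LOGIN events in overlap: 2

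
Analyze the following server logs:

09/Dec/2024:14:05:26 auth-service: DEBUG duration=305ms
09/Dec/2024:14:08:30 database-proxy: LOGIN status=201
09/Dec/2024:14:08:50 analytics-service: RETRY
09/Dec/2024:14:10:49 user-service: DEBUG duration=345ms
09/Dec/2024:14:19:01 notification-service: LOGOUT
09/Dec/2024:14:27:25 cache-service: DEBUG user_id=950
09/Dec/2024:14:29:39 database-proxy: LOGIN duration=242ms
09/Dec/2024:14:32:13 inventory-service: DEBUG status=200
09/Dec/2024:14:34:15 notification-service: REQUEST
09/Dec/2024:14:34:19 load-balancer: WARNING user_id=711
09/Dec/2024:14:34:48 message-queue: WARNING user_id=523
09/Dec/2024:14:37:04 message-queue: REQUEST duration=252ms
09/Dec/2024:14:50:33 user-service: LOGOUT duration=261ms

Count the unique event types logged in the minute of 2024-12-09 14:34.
2

To count unique event types:

1. Filter events in the minute starting at 2024-12-09 14:34
2. Extract event types from matching entries
3. Count unique types: 2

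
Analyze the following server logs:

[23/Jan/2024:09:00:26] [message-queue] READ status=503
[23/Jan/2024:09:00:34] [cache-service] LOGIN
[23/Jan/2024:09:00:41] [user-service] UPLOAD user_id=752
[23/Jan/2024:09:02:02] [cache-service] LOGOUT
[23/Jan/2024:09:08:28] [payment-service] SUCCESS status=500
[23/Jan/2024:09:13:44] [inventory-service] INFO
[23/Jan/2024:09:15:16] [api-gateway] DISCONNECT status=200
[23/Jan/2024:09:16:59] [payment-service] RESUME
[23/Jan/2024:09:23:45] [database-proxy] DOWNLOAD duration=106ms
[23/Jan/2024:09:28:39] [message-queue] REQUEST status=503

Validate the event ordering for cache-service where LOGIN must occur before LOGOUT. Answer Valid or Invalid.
Valid

To validate ordering:

1. Required order: LOGIN → LOGOUT
2. Rule: LOGIN must occur before LOGOUT
3. Check actual order of events for cache-service
4. Result: Valid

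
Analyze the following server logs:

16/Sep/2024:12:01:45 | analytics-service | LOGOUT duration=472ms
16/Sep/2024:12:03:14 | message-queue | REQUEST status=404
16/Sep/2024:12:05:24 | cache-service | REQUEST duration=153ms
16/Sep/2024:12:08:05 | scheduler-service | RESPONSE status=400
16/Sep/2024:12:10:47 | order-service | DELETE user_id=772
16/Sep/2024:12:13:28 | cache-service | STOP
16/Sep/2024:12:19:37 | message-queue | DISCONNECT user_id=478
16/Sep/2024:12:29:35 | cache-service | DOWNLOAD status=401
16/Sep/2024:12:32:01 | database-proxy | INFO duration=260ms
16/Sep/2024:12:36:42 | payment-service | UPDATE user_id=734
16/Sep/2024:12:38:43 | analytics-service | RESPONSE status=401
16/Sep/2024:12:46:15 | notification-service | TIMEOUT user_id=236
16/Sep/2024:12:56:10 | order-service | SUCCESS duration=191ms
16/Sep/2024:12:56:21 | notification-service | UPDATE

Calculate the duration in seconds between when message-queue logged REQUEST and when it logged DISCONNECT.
983

To find the time between events:

1. Locate the first REQUEST event for message-queue: 16/Sep/2024:12:03:14
2. Locate the first DISCONNECT event for message-queue: 16/Sep/2024:12:19:37
3. Calculate the difference: 16/Sep/2024:12:19:37 - 16/Sep/2024:12:03:14 = 983 seconds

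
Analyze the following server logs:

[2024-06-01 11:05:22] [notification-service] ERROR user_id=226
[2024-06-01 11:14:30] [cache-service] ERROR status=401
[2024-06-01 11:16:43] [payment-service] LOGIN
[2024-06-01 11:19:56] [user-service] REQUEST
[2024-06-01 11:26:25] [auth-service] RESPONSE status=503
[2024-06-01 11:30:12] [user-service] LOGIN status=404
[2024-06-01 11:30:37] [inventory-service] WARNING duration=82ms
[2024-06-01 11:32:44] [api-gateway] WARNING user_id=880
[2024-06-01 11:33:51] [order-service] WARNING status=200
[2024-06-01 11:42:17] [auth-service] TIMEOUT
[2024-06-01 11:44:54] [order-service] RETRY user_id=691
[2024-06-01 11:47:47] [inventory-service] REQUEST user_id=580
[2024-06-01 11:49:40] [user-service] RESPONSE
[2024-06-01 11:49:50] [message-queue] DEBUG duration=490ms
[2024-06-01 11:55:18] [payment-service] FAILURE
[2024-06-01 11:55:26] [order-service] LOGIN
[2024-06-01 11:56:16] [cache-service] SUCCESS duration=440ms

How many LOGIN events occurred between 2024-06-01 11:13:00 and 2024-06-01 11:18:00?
1

To count events in the time window:

1. Window boundaries: 2024-06-01 11:13:00 to 2024-06-01 11:18:00
2. Filter for LOGIN events within this window
3. Count matching events: 1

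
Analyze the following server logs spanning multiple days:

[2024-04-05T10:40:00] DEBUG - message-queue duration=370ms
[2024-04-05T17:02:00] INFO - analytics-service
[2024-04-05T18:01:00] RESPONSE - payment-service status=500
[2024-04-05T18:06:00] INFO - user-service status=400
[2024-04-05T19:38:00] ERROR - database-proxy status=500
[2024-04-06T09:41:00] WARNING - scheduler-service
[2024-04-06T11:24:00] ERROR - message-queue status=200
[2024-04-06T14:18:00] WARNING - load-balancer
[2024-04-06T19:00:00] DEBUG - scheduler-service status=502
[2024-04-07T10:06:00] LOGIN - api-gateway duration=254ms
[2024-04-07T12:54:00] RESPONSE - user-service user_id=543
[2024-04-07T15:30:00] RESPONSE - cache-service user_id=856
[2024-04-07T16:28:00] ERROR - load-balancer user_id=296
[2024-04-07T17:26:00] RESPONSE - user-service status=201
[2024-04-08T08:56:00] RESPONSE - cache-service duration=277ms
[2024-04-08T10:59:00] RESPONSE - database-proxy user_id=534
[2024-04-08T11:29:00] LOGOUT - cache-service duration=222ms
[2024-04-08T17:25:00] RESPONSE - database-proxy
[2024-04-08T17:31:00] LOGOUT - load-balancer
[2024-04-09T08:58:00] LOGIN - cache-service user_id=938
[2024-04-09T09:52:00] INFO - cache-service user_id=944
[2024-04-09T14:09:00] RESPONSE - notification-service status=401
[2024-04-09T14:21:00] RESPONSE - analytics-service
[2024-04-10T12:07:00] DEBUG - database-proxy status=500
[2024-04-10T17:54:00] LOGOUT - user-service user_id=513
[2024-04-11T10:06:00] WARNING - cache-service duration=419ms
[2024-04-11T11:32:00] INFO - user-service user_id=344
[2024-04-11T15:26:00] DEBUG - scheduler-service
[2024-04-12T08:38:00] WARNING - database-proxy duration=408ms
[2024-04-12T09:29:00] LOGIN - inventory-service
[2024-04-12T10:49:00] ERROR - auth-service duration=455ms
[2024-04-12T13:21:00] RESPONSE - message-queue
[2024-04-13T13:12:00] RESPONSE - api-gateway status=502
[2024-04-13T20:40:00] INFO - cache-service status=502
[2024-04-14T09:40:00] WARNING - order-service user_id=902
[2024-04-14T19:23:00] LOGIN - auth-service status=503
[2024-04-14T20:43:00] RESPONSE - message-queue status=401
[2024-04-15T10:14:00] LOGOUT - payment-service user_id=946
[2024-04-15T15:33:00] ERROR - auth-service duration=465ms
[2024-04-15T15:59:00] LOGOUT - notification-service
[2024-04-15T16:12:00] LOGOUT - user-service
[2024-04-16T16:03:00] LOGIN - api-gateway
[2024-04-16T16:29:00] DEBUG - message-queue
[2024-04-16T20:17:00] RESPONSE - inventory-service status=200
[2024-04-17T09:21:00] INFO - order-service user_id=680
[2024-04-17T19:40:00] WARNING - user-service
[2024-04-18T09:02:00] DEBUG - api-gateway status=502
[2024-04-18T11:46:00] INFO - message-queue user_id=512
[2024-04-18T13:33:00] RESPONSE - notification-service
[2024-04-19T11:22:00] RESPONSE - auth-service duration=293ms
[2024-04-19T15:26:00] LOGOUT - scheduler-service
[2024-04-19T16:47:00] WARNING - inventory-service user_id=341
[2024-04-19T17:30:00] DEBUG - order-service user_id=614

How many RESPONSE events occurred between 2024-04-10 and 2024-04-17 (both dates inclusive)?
4

To filter by date range:

1. Date range: 2024-04-10 through 2024-04-17, both dates inclusive
2. Filter for RESPONSE events whose date falls in this range
3. Count matching events: 4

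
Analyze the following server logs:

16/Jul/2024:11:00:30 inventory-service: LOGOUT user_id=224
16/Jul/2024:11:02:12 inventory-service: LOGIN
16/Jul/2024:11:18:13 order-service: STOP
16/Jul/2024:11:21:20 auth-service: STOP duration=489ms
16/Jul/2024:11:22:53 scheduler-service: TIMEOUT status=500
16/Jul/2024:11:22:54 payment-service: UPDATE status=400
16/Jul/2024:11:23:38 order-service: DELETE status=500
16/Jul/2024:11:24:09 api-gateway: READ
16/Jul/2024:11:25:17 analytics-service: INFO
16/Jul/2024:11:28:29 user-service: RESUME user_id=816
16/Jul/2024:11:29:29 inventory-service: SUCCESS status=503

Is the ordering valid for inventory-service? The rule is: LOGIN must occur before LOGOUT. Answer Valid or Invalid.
Invalid

To validate ordering:

1. Required order: LOGIN → LOGOUT
2. Rule: LOGIN must occur before LOGOUT
3. Check actual order of events for inventory-service
4. Result: Invalid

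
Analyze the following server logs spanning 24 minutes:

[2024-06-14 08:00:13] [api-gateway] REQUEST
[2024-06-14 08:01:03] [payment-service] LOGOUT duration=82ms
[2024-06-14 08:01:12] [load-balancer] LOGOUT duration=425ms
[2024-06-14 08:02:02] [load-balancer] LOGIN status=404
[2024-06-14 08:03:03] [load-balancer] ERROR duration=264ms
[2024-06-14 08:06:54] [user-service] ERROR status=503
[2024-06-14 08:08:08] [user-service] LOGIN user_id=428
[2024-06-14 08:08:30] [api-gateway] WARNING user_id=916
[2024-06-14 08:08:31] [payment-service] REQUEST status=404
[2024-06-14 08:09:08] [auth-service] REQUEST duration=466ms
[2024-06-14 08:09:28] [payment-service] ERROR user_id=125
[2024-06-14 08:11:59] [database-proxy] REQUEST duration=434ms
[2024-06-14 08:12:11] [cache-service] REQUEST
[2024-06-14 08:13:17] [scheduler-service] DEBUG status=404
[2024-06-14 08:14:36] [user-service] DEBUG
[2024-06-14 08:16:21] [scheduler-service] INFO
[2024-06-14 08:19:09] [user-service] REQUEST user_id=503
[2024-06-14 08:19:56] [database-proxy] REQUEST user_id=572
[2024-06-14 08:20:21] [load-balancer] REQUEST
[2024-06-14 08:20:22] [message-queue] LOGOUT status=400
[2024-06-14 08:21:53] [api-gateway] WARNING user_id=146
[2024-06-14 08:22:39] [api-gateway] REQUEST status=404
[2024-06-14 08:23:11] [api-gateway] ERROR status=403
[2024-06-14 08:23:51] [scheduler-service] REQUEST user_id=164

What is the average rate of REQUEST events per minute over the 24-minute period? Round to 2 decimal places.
0.42

To calculate the rate:

1. Count total REQUEST events: 10
2. Total time period: 24 minutes
3. Rate = 10 / 24 = 0.42 events per minute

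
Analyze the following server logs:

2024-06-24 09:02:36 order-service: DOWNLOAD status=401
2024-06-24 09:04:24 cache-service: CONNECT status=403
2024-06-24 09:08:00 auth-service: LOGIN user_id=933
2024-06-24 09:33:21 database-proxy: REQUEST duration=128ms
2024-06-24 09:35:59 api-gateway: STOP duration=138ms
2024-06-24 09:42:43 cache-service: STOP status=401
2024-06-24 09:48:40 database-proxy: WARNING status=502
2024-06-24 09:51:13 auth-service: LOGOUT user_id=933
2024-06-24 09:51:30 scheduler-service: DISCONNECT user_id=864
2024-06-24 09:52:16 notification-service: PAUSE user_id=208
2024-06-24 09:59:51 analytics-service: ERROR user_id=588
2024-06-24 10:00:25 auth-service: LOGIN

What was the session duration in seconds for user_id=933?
2593

To calculate session duration:

1. Find LOGIN event for user_id=933: 2024-06-24 09:08:00
2. Find LOGOUT event for user_id=933: 2024-06-24 09:51:13
3. Session duration: 2024-06-24 09:51:13 - 2024-06-24 09:08:00 = 2593 seconds (43 minutes)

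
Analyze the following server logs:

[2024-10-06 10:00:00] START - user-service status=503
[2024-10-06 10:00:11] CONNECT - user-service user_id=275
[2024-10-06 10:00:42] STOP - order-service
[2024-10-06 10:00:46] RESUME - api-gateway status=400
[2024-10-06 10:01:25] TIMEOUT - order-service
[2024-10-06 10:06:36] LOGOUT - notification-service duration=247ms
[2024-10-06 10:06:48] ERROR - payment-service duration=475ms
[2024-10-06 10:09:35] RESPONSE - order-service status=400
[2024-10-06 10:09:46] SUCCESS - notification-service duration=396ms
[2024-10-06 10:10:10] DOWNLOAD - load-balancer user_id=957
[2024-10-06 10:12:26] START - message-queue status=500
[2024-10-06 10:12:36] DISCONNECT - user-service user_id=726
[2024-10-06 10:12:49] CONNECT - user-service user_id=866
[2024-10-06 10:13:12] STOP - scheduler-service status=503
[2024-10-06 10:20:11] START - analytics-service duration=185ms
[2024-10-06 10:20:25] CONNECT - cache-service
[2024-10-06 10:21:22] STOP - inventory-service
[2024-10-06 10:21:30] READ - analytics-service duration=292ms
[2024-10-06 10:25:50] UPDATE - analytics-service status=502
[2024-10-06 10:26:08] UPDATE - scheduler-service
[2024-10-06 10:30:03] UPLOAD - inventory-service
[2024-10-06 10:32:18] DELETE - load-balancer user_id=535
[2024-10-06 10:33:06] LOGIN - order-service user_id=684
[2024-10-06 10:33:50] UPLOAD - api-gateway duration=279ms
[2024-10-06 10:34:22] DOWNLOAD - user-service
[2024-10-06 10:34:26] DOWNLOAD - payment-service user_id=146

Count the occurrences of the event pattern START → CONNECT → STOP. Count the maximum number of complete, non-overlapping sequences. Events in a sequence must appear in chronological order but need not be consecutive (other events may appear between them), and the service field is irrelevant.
3

To count sequences:

1. Look for pattern: START → CONNECT → STOP
2. Greedily scan the log in chronological order, matching each sequence element in turn (ignoring service)
3. Each time the full pattern completes, increment the count and restart matching from the next event
4. Complete non-overlapping sequences found: 3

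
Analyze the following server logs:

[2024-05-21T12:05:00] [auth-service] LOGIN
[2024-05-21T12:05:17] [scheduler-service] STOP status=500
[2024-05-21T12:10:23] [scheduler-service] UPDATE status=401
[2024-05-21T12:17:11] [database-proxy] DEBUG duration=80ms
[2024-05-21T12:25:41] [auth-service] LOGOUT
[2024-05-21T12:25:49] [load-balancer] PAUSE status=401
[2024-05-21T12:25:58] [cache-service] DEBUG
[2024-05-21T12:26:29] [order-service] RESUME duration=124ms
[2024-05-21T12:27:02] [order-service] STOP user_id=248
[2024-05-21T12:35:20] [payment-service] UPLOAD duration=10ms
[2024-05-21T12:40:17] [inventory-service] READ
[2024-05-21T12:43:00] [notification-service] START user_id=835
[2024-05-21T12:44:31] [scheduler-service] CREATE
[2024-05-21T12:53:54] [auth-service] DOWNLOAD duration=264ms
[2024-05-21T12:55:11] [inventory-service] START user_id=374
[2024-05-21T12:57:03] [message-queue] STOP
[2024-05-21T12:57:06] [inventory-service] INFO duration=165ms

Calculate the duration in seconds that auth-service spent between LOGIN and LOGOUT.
1241

To calculate state duration:

1. Find LOGIN event for auth-service: 2024-05-21T12:05:00
2. Find LOGOUT event for auth-service: 2024-05-21T12:25:41
3. Calculate duration: 2024-05-21T12:25:41 - 2024-05-21T12:05:00 = 1241 seconds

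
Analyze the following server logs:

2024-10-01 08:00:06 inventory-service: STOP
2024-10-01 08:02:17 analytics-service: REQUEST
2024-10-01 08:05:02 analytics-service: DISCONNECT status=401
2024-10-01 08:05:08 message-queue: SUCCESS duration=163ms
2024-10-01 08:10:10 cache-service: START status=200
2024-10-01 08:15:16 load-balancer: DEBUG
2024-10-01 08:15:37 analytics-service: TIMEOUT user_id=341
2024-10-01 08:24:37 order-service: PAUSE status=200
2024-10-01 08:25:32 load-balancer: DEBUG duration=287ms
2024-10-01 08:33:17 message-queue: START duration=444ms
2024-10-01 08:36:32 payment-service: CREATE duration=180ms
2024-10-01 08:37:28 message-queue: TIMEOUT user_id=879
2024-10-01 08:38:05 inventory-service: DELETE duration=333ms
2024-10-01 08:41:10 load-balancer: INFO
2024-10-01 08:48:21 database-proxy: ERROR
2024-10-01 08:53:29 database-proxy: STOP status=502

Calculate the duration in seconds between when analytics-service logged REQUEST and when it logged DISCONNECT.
165

To find the time between events:

1. Locate the first REQUEST event for analytics-service: 2024-10-01 08:02:17
2. Locate the first DISCONNECT event for analytics-service: 2024-10-01 08:05:02
3. Calculate the difference: 2024-10-01 08:05:02 - 2024-10-01 08:02:17 = 165 seconds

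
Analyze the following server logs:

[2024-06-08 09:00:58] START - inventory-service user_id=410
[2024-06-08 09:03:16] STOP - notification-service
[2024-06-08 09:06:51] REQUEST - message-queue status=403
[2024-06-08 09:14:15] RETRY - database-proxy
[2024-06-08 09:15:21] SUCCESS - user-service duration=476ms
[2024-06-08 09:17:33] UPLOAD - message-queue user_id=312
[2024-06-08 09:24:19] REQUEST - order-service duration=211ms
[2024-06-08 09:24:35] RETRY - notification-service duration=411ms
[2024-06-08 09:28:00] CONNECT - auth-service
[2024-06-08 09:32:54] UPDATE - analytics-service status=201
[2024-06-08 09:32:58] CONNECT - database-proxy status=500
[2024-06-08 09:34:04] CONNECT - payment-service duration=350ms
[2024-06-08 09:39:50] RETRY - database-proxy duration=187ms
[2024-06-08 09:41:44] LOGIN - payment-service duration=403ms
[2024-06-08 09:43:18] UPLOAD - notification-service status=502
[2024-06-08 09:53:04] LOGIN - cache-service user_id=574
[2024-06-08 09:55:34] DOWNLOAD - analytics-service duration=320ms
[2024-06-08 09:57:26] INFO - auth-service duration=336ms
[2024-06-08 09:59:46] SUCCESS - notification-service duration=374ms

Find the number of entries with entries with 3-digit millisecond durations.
9

To find matching entries:

1. Pattern to match: entries with 3-digit millisecond durations
2. Scan each log entry for the pattern
3. Count matches: 9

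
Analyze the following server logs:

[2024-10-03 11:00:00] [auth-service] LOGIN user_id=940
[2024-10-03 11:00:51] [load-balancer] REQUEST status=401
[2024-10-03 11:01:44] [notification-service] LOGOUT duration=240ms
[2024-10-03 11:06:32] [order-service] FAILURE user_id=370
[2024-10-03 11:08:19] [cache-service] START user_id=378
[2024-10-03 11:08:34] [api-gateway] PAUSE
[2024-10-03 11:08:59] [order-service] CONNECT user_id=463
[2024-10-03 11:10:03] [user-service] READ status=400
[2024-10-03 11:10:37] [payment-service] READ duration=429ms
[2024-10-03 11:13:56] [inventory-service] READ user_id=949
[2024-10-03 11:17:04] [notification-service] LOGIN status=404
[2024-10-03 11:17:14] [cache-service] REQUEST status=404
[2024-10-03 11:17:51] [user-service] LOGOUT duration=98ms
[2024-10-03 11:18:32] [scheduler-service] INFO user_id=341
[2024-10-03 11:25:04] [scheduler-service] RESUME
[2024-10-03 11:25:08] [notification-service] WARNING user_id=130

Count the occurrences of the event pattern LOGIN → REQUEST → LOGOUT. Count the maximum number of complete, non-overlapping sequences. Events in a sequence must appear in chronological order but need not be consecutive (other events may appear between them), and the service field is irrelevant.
2

To count sequences:

1. Look for pattern: LOGIN → REQUEST → LOGOUT
2. Greedily scan the log in chronological order, matching each sequence element in turn (ignoring service)
3. Each time the full pattern completes, increment the count and restart matching from the next event
4. Complete non-overlapping sequences found: 2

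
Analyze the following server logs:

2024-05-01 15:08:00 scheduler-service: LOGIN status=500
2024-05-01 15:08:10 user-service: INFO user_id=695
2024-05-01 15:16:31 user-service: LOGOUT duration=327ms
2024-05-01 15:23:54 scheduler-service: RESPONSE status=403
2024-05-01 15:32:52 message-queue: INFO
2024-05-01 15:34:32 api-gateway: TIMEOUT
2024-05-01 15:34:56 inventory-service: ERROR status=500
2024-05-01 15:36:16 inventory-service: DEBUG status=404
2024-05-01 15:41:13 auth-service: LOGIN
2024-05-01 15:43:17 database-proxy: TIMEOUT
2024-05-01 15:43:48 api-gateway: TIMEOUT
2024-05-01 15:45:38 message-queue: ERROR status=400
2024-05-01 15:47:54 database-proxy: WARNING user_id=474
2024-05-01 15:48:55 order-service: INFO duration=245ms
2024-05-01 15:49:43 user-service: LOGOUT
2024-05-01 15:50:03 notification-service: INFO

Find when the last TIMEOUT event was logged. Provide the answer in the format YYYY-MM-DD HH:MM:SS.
2024-05-01 15:43:48

To find the last event:

1. Filter for all TIMEOUT events
2. Sort by timestamp
3. Select the last one
4. Timestamp: 2024-05-01 15:43:48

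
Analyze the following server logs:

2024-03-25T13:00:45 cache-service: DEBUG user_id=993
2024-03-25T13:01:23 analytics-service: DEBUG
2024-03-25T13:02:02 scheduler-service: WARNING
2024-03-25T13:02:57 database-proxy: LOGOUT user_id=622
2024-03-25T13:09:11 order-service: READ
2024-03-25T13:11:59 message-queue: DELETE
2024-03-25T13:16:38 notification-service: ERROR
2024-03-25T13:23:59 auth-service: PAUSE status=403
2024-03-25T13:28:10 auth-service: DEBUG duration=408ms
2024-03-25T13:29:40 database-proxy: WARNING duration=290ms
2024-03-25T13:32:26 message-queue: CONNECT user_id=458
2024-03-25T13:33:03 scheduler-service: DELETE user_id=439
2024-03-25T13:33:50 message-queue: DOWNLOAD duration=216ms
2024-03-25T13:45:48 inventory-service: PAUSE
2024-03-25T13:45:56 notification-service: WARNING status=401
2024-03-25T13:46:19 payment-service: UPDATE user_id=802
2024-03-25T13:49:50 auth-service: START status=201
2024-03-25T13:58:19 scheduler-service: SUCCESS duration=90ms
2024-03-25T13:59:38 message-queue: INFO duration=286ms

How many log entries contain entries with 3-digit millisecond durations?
4

To find matching entries:

1. Pattern to match: entries with 3-digit millisecond durations
2. Scan each log entry for the pattern
3. Count matches: 4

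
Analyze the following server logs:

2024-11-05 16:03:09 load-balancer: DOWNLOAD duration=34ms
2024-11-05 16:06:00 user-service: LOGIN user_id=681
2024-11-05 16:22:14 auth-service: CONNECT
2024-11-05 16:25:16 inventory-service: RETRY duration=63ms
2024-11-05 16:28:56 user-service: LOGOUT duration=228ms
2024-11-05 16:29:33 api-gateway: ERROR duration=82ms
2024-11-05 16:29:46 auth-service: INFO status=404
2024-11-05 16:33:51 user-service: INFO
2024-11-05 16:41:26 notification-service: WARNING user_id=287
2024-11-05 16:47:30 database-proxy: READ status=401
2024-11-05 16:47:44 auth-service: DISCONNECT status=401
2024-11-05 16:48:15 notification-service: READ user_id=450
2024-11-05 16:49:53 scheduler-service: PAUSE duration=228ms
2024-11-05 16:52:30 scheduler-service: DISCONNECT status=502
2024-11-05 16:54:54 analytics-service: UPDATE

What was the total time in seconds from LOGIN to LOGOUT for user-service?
1376

To calculate state duration:

1. Find LOGIN event for user-service: 2024-11-05 16:06:00
2. Find LOGOUT event for user-service: 2024-11-05 16:28:56
3. Calculate duration: 2024-11-05 16:28:56 - 2024-11-05 16:06:00 = 1376 seconds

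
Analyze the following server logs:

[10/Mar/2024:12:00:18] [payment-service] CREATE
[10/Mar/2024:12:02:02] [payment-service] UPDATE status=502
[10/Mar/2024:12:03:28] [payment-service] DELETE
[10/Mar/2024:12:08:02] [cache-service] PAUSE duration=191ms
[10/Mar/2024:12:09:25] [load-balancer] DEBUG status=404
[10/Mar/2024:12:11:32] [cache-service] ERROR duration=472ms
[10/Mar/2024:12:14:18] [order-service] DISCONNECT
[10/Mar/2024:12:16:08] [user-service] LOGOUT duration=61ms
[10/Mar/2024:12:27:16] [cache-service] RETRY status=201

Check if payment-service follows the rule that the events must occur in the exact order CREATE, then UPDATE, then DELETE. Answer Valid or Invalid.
Valid

To validate ordering:

1. Required order: CREATE → UPDATE → DELETE
2. Rule: the events must occur in the exact order CREATE, then UPDATE, then DELETE
3. Check actual order of events for payment-service
4. Result: Valid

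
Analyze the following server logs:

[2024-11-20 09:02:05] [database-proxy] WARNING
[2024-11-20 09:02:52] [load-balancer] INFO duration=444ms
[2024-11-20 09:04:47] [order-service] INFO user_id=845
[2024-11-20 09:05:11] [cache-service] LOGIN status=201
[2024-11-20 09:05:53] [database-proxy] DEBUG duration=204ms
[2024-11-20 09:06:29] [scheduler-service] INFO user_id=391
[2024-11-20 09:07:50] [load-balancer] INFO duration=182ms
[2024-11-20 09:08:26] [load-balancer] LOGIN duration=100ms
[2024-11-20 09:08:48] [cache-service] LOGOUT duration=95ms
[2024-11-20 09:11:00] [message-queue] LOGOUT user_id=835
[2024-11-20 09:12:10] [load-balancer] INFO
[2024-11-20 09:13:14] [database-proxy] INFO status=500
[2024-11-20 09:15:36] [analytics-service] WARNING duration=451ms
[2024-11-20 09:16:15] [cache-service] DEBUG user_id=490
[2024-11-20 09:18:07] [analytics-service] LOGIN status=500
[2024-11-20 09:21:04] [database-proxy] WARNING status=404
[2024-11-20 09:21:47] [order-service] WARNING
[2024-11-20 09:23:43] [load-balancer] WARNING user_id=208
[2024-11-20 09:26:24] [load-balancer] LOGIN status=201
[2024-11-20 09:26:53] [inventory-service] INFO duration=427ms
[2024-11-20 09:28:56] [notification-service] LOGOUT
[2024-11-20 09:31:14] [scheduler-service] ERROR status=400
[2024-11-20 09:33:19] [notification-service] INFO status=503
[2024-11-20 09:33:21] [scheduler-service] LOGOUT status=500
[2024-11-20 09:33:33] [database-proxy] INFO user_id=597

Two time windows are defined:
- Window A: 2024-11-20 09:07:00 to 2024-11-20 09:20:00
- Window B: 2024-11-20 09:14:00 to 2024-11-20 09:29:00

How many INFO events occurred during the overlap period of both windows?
0

To find overlap events:

1. Window A: 2024-11-20 09:07:00 to 2024-11-20 09:20:00
2. Window B: 2024-11-20 09:14:00 to 2024-11-20 09:29:00
3. Overlap period: 2024-11-20 09:14:00 to 2024-11-20 09:20:00
4. Count INFO events in overlap: 0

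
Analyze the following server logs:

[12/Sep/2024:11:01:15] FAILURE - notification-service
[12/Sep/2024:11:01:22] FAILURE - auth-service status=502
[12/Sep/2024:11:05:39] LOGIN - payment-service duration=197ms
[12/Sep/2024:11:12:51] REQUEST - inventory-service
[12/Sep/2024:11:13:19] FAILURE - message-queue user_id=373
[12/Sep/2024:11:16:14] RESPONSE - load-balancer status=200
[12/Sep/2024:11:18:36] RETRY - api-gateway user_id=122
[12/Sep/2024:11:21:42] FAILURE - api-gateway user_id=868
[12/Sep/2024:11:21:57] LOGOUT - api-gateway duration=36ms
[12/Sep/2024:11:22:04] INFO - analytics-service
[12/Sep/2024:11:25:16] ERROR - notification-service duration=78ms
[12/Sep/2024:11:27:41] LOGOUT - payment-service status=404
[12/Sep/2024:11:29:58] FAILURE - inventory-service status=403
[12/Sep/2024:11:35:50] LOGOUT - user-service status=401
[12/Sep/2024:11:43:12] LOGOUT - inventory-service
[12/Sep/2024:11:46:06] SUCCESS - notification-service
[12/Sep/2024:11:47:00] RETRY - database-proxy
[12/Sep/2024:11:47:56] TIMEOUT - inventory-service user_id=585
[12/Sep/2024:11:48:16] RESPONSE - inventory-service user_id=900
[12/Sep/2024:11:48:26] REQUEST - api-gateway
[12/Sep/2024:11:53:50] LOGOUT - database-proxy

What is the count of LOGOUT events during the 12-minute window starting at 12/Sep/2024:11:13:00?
1

To count events in the time window:

1. Window boundaries: 12/Sep/2024:11:13:00 to 12/Sep/2024:11:25:00
2. Filter for LOGOUT events within this window
3. Count matching events: 1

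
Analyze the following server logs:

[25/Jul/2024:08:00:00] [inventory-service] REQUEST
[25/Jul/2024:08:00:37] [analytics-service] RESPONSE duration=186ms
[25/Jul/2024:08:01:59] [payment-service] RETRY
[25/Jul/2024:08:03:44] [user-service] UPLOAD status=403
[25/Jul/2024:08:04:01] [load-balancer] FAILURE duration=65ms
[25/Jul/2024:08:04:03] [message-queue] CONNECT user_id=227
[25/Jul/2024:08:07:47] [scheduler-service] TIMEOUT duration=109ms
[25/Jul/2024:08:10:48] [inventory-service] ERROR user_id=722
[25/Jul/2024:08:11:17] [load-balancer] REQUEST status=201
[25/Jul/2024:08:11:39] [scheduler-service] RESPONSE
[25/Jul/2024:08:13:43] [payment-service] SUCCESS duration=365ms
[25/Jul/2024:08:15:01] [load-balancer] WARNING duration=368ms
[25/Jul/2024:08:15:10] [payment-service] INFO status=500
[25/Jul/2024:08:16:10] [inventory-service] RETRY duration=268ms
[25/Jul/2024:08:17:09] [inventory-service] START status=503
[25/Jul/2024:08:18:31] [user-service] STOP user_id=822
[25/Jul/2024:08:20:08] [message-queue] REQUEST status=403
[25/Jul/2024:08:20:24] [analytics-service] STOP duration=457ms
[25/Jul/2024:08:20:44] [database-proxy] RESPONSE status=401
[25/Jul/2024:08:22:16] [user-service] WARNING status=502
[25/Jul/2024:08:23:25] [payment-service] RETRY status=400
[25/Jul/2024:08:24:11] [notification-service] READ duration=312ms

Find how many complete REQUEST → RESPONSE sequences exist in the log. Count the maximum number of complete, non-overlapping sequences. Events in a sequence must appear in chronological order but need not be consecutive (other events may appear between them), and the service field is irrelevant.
3

To count sequences:

1. Look for pattern: REQUEST → RESPONSE
2. Greedily scan the log in chronological order, matching each sequence element in turn (ignoring service)
3. Each time the full pattern completes, increment the count and restart matching from the next event
4. Complete non-overlapping sequences found: 3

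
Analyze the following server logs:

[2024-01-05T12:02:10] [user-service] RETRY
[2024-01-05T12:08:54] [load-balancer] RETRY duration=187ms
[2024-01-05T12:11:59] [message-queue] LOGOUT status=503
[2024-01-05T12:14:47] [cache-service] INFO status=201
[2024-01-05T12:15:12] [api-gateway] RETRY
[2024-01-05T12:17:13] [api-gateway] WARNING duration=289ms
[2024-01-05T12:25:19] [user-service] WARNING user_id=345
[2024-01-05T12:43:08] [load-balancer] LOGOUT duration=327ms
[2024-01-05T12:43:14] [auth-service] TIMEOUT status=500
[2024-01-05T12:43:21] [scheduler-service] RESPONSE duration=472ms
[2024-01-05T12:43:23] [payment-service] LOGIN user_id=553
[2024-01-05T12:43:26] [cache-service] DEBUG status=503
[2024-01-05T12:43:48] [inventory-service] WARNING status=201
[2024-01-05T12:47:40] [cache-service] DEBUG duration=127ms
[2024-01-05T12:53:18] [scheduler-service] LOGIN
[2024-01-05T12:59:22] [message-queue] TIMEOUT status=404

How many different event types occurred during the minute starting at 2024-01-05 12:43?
6

To count unique event types:

1. Filter events in the minute starting at 2024-01-05 12:43
2. Extract event types from matching entries
3. Count unique types: 6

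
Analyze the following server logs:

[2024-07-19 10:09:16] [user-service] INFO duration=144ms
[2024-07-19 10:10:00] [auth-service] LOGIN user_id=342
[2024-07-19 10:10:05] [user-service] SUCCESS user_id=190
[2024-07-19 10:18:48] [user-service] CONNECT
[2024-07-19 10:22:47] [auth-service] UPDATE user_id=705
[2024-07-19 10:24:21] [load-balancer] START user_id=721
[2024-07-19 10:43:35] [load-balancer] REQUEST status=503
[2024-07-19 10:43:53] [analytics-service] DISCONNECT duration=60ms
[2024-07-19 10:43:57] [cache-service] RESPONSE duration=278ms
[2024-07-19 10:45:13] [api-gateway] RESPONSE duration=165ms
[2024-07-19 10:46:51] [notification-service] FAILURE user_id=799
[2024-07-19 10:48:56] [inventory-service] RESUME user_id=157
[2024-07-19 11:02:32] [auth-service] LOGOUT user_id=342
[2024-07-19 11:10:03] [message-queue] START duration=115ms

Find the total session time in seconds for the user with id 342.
3152

To calculate session duration:

1. Find LOGIN event for user_id=342: 2024-07-19 10:10:00
2. Find LOGOUT event for user_id=342: 2024-07-19 11:02:32
3. Session duration: 2024-07-19 11:02:32 - 2024-07-19 10:10:00 = 3152 seconds (52 minutes)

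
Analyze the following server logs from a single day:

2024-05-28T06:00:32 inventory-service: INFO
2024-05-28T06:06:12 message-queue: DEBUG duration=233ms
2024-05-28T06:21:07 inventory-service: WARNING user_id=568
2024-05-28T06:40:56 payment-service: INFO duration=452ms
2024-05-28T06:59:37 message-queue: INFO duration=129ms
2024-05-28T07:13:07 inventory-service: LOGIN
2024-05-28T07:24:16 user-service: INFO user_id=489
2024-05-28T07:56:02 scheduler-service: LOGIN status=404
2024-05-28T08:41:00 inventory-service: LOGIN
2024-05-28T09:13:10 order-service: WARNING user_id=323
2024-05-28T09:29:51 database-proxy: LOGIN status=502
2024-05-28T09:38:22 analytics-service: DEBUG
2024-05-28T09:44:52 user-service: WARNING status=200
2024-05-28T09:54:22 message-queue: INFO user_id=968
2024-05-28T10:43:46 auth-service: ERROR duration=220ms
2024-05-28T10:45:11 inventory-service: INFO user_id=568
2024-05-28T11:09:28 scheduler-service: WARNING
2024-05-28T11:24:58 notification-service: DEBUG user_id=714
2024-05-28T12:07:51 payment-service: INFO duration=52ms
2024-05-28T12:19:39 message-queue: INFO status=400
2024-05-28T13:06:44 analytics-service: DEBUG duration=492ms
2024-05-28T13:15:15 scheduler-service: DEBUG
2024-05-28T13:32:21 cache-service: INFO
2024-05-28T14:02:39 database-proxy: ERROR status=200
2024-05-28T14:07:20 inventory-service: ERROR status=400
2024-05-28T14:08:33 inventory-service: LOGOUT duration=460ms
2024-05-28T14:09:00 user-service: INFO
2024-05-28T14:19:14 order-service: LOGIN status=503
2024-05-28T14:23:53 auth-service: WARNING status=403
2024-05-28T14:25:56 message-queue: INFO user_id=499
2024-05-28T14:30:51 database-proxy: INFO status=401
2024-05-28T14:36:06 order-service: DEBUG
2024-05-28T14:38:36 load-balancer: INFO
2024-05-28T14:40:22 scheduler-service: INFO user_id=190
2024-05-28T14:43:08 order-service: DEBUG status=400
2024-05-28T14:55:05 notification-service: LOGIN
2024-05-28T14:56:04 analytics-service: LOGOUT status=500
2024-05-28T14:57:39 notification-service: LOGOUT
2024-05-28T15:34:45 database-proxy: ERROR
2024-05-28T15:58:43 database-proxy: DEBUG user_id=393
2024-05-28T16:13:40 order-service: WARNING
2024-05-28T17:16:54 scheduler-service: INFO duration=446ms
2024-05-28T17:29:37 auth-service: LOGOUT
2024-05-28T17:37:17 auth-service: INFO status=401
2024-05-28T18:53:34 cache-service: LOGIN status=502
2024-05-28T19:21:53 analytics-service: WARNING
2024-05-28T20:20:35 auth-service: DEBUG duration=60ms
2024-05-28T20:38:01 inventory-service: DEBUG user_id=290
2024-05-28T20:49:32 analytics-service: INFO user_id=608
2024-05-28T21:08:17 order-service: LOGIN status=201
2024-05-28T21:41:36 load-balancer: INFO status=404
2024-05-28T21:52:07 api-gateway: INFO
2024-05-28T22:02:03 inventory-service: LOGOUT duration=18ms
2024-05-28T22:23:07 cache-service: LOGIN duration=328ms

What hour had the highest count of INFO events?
14

To find the peak hour:

1. Group all INFO events by hour
2. Count events in each hour
3. Find hour with maximum count
4. Peak hour: 14 (with 5 events)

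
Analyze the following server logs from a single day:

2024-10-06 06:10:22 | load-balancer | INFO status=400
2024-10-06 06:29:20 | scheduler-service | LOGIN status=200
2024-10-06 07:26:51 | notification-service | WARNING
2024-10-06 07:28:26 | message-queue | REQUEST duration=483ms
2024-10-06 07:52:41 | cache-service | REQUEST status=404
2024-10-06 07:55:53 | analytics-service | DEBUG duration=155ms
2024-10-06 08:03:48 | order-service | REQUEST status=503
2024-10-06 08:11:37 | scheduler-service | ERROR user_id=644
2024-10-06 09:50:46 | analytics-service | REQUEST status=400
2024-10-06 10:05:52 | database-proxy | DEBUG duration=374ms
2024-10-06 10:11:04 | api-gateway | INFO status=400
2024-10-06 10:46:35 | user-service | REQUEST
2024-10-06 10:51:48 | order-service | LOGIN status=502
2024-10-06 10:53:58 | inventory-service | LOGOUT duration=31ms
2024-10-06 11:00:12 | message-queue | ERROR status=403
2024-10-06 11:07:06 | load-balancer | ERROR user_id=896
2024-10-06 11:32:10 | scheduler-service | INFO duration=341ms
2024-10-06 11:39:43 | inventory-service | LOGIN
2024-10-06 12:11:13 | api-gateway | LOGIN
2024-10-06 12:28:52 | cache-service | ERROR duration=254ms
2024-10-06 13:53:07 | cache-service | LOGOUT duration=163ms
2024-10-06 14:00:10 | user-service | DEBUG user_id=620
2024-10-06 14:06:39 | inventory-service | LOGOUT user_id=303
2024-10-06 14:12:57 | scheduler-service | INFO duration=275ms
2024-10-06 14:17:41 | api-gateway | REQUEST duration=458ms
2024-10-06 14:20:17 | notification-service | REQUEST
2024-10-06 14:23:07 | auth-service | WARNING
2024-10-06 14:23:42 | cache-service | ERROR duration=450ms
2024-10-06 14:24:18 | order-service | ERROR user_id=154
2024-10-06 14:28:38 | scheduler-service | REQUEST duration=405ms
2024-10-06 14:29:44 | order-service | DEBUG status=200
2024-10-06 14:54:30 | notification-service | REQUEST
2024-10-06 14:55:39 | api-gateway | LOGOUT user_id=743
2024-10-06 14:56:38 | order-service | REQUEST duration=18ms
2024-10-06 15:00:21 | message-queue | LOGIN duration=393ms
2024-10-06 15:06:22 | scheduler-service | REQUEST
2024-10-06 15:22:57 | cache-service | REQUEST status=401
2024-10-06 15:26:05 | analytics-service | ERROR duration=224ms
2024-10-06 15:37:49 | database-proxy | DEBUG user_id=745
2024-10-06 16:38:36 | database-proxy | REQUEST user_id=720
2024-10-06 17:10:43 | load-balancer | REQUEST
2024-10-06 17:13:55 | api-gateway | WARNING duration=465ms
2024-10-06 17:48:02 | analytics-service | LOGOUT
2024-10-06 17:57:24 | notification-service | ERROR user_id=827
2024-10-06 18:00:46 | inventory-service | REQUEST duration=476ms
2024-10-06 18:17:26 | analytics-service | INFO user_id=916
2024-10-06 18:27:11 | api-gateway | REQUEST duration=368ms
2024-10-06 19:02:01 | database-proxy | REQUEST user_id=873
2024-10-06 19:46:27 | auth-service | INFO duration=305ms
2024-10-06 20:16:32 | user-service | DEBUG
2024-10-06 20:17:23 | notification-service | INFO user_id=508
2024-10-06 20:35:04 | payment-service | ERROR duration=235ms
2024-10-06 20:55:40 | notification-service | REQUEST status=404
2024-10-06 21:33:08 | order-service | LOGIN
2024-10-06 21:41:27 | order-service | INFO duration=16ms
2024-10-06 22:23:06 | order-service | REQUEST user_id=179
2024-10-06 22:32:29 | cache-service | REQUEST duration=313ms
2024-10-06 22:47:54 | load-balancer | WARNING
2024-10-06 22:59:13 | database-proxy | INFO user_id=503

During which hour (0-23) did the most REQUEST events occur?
14

To find the peak hour:

1. Group all REQUEST events by hour
2. Count events in each hour
3. Find hour with maximum count
4. Peak hour: 14 (with 5 events)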